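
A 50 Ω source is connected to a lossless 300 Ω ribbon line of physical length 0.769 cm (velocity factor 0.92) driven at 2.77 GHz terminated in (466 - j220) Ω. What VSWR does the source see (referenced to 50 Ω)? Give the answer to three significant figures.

VSWR ≈ 7.51

λ = v/f = 0.92·c / 2.77 GHz = 0.0996 m
βl = 2π·l/λ = 2π × 0.0772 = 27.8°
tan(βl) = 0.527
Z_in = Z_0·(Z_L + jZ_0·tanβl)/(Z_0 + jZ_L·tanβl) = 230 − j180 Ω
Γ_s = (Z_in − Z_s)/(Z_in + Z_s) = (180 − j180)/(280 − j180), |Γ_s| = 0.765
VSWR = (1 + |Γ_s|)/(1 − |Γ_s|)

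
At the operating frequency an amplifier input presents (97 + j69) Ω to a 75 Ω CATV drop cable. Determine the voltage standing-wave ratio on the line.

VSWR ≈ 2.28

Γ = (Z_L − Z_0)/(Z_L + Z_0) = (22 + j69)/(172 + j69)
|Γ| = 72.4/185 = 0.391
VSWR = (1 + |Γ|)/(1 − |Γ|) = 1.39/0.609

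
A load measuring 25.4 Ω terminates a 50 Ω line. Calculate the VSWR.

VSWR ≈ 1.97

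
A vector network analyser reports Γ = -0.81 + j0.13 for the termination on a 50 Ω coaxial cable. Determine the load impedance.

Z_L ≈ 4.97 + j3.95 Ω

Z_L = Z_0·(1 + Γ)/(1 − Γ) = 50·(0.19 + j0.13)/(1.81 − j0.13)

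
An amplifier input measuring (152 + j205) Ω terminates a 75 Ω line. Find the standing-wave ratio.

VSWR ≈ 6.04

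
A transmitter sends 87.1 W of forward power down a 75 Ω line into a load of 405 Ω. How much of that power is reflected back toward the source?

Γ = (405 − 75)/(405 + 75) = 0.688
|Γ|² = 0.473
P_refl = |Γ|²·P_inc = 41.2 W, P_del = (1 − |Γ|²)·P_inc = 45.9 W

P_reflected ≈ 41.2 W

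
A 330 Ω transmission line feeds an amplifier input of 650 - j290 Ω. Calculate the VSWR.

Γ = (Z_L − Z_0)/(Z_L + Z_0) = (320 − j290)/(980 − j290)
|Γ| = 432/1020 = 0.423
VSWR = (1 + |Γ|)/(1 − |Γ|) = 1.42/0.577

VSWR ≈ 2.46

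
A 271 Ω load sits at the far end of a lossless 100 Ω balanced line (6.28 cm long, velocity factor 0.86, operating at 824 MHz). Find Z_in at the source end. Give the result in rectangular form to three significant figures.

Z_in ≈ 40.1 − j27.3 Ω

λ = v/f = 0.86·c / 824 MHz = 0.313 m
βl = 2π·l/λ = 2π × 0.201 = 72.2°
tan(βl) = tan(72.2°) = 3.12
Z_in = Z_0·(Z_L + jZ_0·tanβl)/(Z_0 + jZ_L·tanβl)
     = 100·(271 + j312)/(100 + j844)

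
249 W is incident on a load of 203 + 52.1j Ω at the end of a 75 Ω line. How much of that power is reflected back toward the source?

P_reflected ≈ 59.4 W

|Γ| = |(128 + j52.1)/(278 + j52.1)| = 0.489
|Γ|² = 0.239
P_refl = |Γ|²·P_inc = 59.4 W, P_del = (1 − |Γ|²)·P_inc = 190 W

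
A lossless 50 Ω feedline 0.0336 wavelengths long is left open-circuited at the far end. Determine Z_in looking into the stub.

βl = 2π × 0.0336 = 12.1°
tan(βl) = 0.214
For an open-circuited stub, Z_in = −jZ_0·cot(βl) = −jZ_0/tan(βl)

Z_in ≈ −j233 Ω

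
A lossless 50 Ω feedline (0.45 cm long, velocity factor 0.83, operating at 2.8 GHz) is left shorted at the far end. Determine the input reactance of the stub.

λ = v/f = 0.83·c / 2.8 GHz = 0.0889 m
βl = 2π·l/λ = 2π × 0.0506 = 18.2°
tan(βl) = 0.329
For a shorted stub, Z_in = jZ_0·tan(βl)

X_in ≈ 16.5 Ω (inductive)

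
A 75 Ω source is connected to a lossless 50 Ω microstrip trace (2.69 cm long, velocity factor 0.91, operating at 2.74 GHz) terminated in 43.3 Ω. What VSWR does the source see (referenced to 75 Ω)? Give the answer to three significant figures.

λ = v/f = 0.91·c / 2.74 GHz = 0.0996 m
βl = 2π·l/λ = 2π × 0.27 = 97.2°
tan(βl) = -7.92
Z_in = Z_0·(Z_L + jZ_0·tanβl)/(Z_0 + jZ_L·tanβl) = 57.4 − j2.06 Ω
Γ_s = (Z_in − Z_s)/(Z_in + Z_s) = (-17.6 − j2.06)/(132 − j2.06), |Γ_s| = 0.134
VSWR = (1 + |Γ_s|)/(1 − |Γ_s|)

VSWR ≈ 1.31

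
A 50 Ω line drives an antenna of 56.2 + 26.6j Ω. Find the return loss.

RL ≈ 12.1 dB

Γ = (6.2 + j26.6)/(106.2 + j26.6), |Γ| = 0.249
RL = −20·log₁₀|Γ| = −20·log₁₀(0.249)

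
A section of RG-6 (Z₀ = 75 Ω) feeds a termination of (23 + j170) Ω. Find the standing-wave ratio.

Γ = (Z_L − Z_0)/(Z_L + Z_0) = (-52 + j170)/(98 + j170)
|Γ| = 178/196 = 0.906
VSWR = (1 + |Γ|)/(1 − |Γ|) = 1.91/0.094

VSWR ≈ 20.3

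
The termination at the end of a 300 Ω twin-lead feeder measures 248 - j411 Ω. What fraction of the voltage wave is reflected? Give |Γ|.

Γ = (Z_L − Z_0)/(Z_L + Z_0) = (-52 − j411)/(548 − j411)
|Γ| = 414/685

|Γ| ≈ 0.605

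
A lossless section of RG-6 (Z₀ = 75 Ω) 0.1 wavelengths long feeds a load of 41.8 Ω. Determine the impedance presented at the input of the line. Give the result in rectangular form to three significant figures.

βl = 2π × 0.1 = 36°
tan(βl) = tan(36°) = 0.727
Z_in = Z_0·(Z_L + jZ_0·tanβl)/(Z_0 + jZ_L·tanβl)
     = 75·(41.8 + j54.5)/(75 + j30.4)

Z_in ≈ 54.9 + j32.3 Ω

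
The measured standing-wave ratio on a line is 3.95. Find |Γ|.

|Γ| ≈ 0.596

|Γ| = (S − 1)/(S + 1) = (3.95 − 1)/(3.95 + 1) = 2.95/4.95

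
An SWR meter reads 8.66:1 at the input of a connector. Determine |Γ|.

|Γ| ≈ 0.793

|Γ| = (S − 1)/(S + 1) = (8.66 − 1)/(8.66 + 1) = 7.66/9.66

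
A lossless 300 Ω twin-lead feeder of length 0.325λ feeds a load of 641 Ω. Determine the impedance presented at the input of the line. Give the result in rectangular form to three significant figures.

Z_in ≈ 167 + j113 Ω

βl = 2π × 0.325 = 117°
tan(βl) = tan(117°) = -1.96
Z_in = Z_0·(Z_L + jZ_0·tanβl)/(Z_0 + jZ_L·tanβl)
     = 300·(641 − j589)/(300 − j1260)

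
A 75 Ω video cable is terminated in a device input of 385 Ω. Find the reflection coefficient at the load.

Γ = (Z_L − Z_0)/(Z_L + Z_0) = (385 − 75)/(385 + 75) = 310/460

Γ = 0.674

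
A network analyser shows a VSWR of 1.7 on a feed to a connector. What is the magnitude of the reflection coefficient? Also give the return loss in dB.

|Γ| ≈ 0.259; return loss ≈ 11.7 dB

|Γ| = (S − 1)/(S + 1) = (1.7 − 1)/(1.7 + 1) = 0.7/2.7
RL = −20·log₁₀|Γ| = −20·log₁₀(0.259)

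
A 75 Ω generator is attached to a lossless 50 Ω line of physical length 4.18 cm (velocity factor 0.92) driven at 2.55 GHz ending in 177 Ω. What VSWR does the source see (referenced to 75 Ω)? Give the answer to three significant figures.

VSWR ≈ 3.68

λ = v/f = 0.92·c / 2.55 GHz = 0.108 m
βl = 2π·l/λ = 2π × 0.386 = 139°
tan(βl) = -0.868
Z_in = Z_0·(Z_L + jZ_0·tanβl)/(Z_0 + jZ_L·tanβl) = 29.7 + j47.9 Ω
Γ_s = (Z_in − Z_s)/(Z_in + Z_s) = (-45.3 + j47.9)/(105 + j47.9), |Γ_s| = 0.573
VSWR = (1 + |Γ_s|)/(1 − |Γ_s|)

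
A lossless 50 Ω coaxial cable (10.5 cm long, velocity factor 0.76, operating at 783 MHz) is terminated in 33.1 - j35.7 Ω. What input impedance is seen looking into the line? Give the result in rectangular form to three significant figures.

λ = v/f = 0.76·c / 783 MHz = 0.291 m
βl = 2π·l/λ = 2π × 0.361 = 130°
tan(βl) = tan(130°) = -1.2
Z_in = Z_0·(Z_L + jZ_0·tanβl)/(Z_0 + jZ_L·tanβl)
     = 50·(33.1 − j95.7)/(7.17 − j39.7)

Z_in ≈ 124 + j19.3 Ω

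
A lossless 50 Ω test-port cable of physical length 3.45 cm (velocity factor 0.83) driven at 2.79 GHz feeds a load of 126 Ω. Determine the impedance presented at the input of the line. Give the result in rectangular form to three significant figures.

Z_in ≈ 38.3 + j40.3 Ω

λ = v/f = 0.83·c / 2.79 GHz = 0.0892 m
βl = 2π·l/λ = 2π × 0.387 = 139°
tan(βl) = tan(139°) = -0.864
Z_in = Z_0·(Z_L + jZ_0·tanβl)/(Z_0 + jZ_L·tanβl)
     = 50·(126 − j43.2)/(50 − j109)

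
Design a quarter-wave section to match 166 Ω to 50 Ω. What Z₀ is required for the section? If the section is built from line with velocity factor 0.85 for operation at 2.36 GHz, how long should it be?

Z_qwt ≈ 91.1 Ω; length ≈ 2.7 cm

Z_qwt = √(Z_0·R_L) = √(50 × 166) = √8300
λ = 0.85·c/f = 0.108 m, so l = λ/4 = 0.027 m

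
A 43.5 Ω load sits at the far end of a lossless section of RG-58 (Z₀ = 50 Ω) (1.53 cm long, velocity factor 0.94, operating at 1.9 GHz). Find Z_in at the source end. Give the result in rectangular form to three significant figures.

Z_in ≈ 47.7 + j6.42 Ω

λ = v/f = 0.94·c / 1.9 GHz = 0.148 m
βl = 2π·l/λ = 2π × 0.103 = 37.1°
tan(βl) = tan(37.1°) = 0.757
Z_in = Z_0·(Z_L + jZ_0·tanβl)/(Z_0 + jZ_L·tanβl)
     = 50·(43.5 + j37.8)/(50 + j32.9)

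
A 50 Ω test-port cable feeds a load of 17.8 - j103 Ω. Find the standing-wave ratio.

VSWR ≈ 15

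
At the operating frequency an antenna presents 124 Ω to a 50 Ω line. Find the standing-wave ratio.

For a purely resistive load, VSWR = R_L/Z_0 or Z_0/R_L (whichever > 1) = 124/50

VSWR ≈ 2.48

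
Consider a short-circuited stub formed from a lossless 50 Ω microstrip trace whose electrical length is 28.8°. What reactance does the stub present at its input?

X_in ≈ 27.5 Ω (inductive)

tan(βl) = 0.55
For a short-circuited stub, Z_in = jZ_0·tan(βl)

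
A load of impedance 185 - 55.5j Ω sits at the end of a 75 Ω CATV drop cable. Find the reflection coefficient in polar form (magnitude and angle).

Γ ≈ 0.463 ∠ -14.7°

Γ = (Z_L − Z_0)/(Z_L + Z_0) = (110 − j55.5)/(260 − j55.5)
|Γ| = 123/266 = 0.463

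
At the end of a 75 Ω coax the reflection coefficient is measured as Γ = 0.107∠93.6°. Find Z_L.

Z_L ≈ 72.3 + j15.6 Ω

Z_L = Z_0·(1 + Γ)/(1 − Γ) = 75·(0.993 + j0.107)/(1.01 − j0.107)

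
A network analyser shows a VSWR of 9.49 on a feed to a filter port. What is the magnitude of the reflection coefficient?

|Γ| = (S − 1)/(S + 1) = (9.49 − 1)/(9.49 + 1) = 8.49/10.5

|Γ| ≈ 0.809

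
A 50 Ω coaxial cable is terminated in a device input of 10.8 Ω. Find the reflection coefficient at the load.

Γ = -0.645

Γ = (Z_L − Z_0)/(Z_L + Z_0) = (10.8 − 50)/(10.8 + 50) = -39.2/60.8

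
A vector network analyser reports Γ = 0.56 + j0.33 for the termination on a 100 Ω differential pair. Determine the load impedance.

Z_L ≈ 191 + j218 Ω

Z_L = Z_0·(1 + Γ)/(1 − Γ) = 100·(1.56 + j0.33)/(0.44 − j0.33)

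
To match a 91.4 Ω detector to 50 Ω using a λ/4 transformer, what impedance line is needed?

Z_qwt = √(Z_0·R_L) = √(50 × 91.4) = √4570

Z_qwt ≈ 67.6 Ω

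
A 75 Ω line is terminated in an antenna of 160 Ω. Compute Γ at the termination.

Γ = (Z_L − Z_0)/(Z_L + Z_0) = (160 − 75)/(160 + 75) = 85/235

Γ = 0.362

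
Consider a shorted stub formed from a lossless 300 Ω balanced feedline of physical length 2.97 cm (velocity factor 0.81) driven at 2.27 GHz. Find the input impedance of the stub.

Z_in ≈ −j1720 Ω

λ = v/f = 0.81·c / 2.27 GHz = 0.107 m
βl = 2π·l/λ = 2π × 0.277 = 99.9°
tan(βl) = -5.74
For a shorted stub, Z_in = jZ_0·tan(βl)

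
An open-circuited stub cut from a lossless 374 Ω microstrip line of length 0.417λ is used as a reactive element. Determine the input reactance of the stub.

βl = 2π × 0.417 = 150°
tan(βl) = -0.575
For an open-circuited stub, Z_in = −jZ_0·cot(βl) = −jZ_0/tan(βl)

X_in ≈ 651 Ω (inductive)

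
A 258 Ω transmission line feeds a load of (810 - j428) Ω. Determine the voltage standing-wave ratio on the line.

Γ = (Z_L − Z_0)/(Z_L + Z_0) = (552 − j428)/(1068 − j428)
|Γ| = 698/1150 = 0.607
VSWR = (1 + |Γ|)/(1 − |Γ|) = 1.61/0.393

VSWR ≈ 4.09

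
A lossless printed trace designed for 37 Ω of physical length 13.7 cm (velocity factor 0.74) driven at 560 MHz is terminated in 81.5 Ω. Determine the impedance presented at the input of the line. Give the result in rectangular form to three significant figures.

Z_in ≈ 22.5 + j18.3 Ω

λ = v/f = 0.74·c / 560 MHz = 0.396 m
βl = 2π·l/λ = 2π × 0.346 = 124°
tan(βl) = tan(124°) = -1.46
Z_in = Z_0·(Z_L + jZ_0·tanβl)/(Z_0 + jZ_L·tanβl)
     = 37·(81.5 − j54)/(37 − j119)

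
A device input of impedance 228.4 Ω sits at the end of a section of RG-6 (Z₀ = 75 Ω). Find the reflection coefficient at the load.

Γ = 0.506

Γ = (Z_L − Z_0)/(Z_L + Z_0) = (228.4 − 75)/(228.4 + 75) = 153.4/303.4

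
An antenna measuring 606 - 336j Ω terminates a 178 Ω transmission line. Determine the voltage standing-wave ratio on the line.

VSWR ≈ 4.52

Γ = (Z_L − Z_0)/(Z_L + Z_0) = (428 − j336)/(784 − j336)
|Γ| = 544/853 = 0.638
VSWR = (1 + |Γ|)/(1 − |Γ|) = 1.64/0.362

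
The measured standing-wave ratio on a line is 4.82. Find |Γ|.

|Γ| ≈ 0.656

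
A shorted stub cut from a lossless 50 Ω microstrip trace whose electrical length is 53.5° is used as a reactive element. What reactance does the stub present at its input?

tan(βl) = 1.35
For a shorted stub, Z_in = jZ_0·tan(βl)

X_in ≈ 67.6 Ω (inductive)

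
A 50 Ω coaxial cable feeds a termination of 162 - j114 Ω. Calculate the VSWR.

VSWR ≈ 4.95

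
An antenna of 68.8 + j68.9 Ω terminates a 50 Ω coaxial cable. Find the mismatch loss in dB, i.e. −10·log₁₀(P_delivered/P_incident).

Γ = (18.8 + j68.9)/(118.8 + j68.9), |Γ| = 0.52
|Γ|² = 0.27, so P_del/P_inc = 1 − |Γ|² = 0.73
ML = −10·log₁₀(1 − |Γ|²)

mismatch loss ≈ 1.37 dB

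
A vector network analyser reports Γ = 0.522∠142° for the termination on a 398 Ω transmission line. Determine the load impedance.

Z_L = Z_0·(1 + Γ)/(1 − Γ) = 398·(0.589 + j0.321)/(1.41 − j0.321)

Z_L ≈ 138 + j122 Ω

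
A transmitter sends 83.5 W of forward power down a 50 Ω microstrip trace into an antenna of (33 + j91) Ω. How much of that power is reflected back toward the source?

P_reflected ≈ 47.2 W

|Γ| = |(-17 + j91)/(83 + j91)| = 0.752
|Γ|² = 0.565
P_refl = |Γ|²·P_inc = 47.2 W, P_del = (1 − |Γ|²)·P_inc = 36.3 W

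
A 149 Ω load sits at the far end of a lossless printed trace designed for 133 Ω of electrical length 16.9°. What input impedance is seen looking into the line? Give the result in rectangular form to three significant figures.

tan(βl) = tan(16.9°) = 0.304
Z_in = Z_0·(Z_L + jZ_0·tanβl)/(Z_0 + jZ_L·tanβl)
     = 133·(149 + j40.4)/(133 + j45.3)

Z_in ≈ 146 − j9.24 Ω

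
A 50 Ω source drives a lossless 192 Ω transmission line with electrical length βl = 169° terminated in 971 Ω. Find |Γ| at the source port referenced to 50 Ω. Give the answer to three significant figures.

|Γ| ≈ 0.899

tan(βl) = -0.194
Z_in = Z_0·(Z_L + jZ_0·tanβl)/(Z_0 + jZ_L·tanβl) = 512 + j466 Ω
Γ_s = (Z_in − Z_s)/(Z_in + Z_s) = (462 + j466)/(562 + j466), |Γ_s| = 0.899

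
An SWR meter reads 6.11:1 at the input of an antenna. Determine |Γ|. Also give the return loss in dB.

|Γ| ≈ 0.719; return loss ≈ 2.87 dB

|Γ| = (S − 1)/(S + 1) = (6.11 − 1)/(6.11 + 1) = 5.11/7.11
RL = −20·log₁₀|Γ| = −20·log₁₀(0.719)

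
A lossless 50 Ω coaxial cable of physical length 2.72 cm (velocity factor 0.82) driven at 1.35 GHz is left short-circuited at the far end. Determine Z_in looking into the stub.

λ = v/f = 0.82·c / 1.35 GHz = 0.182 m
βl = 2π·l/λ = 2π × 0.149 = 53.7°
tan(βl) = 1.36
For a short-circuited stub, Z_in = jZ_0·tan(βl)

Z_in ≈ +j68.2 Ω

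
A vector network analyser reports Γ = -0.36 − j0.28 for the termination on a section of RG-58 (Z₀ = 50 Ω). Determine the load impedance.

Z_L ≈ 20.5 − j14.5 Ω

Z_L = Z_0·(1 + Γ)/(1 − Γ) = 50·(0.64 − j0.28)/(1.36 + j0.28)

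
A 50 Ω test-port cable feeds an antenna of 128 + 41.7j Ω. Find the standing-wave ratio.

Γ = (Z_L − Z_0)/(Z_L + Z_0) = (78 + j41.7)/(178 + j41.7)
|Γ| = 88.4/183 = 0.484
VSWR = (1 + |Γ|)/(1 − |Γ|) = 1.48/0.516

VSWR ≈ 2.87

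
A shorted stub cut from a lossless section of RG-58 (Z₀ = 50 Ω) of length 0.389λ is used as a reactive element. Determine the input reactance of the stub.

βl = 2π × 0.389 = 140°
tan(βl) = -0.838
For a shorted stub, Z_in = jZ_0·tan(βl)

X_in ≈ -41.9 Ω (capacitive)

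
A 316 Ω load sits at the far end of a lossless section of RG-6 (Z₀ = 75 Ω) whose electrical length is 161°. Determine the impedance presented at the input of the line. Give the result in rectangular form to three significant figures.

tan(βl) = tan(161°) = -0.344
Z_in = Z_0·(Z_L + jZ_0·tanβl)/(Z_0 + jZ_L·tanβl)
     = 75·(316 − j25.8)/(75 − j109)

Z_in ≈ 114 + j139 Ω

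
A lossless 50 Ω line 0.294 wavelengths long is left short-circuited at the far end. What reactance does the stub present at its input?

X_in ≈ -176 Ω (capacitive)

βl = 2π × 0.294 = 106°
tan(βl) = -3.52
For a short-circuited stub, Z_in = jZ_0·tan(βl)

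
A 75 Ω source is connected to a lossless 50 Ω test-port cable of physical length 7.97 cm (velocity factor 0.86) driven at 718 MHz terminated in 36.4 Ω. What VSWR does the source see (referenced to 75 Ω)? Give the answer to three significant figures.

VSWR ≈ 1.17

λ = v/f = 0.86·c / 718 MHz = 0.359 m
βl = 2π·l/λ = 2π × 0.222 = 79.8°
tan(βl) = 5.58
Z_in = Z_0·(Z_L + jZ_0·tanβl)/(Z_0 + jZ_L·tanβl) = 66.8 + j7.49 Ω
Γ_s = (Z_in − Z_s)/(Z_in + Z_s) = (-8.16 + j7.49)/(142 + j7.49), |Γ_s| = 0.078
VSWR = (1 + |Γ_s|)/(1 − |Γ_s|)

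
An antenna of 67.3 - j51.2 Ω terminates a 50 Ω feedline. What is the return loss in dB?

RL ≈ 7.49 dB

Γ = (17.3 − j51.2)/(117.3 − j51.2), |Γ| = 0.422
RL = −20·log₁₀|Γ| = −20·log₁₀(0.422)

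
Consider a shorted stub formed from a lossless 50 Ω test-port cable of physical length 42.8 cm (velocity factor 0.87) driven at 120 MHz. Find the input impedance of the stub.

Z_in ≈ +j144 Ω

λ = v/f = 0.87·c / 120 MHz = 2.17 m
βl = 2π·l/λ = 2π × 0.197 = 70.8°
tan(βl) = 2.88
For a shorted stub, Z_in = jZ_0·tan(βl)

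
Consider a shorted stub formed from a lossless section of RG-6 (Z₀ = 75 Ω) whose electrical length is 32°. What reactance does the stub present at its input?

tan(βl) = 0.625
For a shorted stub, Z_in = jZ_0·tan(βl)

X_in ≈ 46.9 Ω (inductive)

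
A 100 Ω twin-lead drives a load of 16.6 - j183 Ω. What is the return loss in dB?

RL ≈ 0.66 dB

Γ = (-83.4 − j183)/(116.6 − j183), |Γ| = 0.927
RL = −20·log₁₀|Γ| = −20·log₁₀(0.927)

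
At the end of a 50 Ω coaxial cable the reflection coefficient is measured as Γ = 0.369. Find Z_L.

Z_L = Z_0·(1 + Γ)/(1 − Γ) = 50·(1.37)/(0.631)

Z_L ≈ 108 Ω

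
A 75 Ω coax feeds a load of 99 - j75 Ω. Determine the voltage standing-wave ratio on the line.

Γ = (Z_L − Z_0)/(Z_L + Z_0) = (24 − j75)/(174 − j75)
|Γ| = 78.7/189 = 0.416
VSWR = (1 + |Γ|)/(1 − |Γ|) = 1.42/0.584

VSWR ≈ 2.42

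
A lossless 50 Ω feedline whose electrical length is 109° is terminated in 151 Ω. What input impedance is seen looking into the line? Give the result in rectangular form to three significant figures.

tan(βl) = tan(109°) = -2.9
Z_in = Z_0·(Z_L + jZ_0·tanβl)/(Z_0 + jZ_L·tanβl)
     = 50·(151 − j145)/(50 − j439)

Z_in ≈ 18.3 + j15.1 Ω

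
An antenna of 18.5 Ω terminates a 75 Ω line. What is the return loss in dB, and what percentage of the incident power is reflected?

Γ = (18.5 − 75)/(18.5 + 75) = -0.604
RL = −20·log₁₀(0.604) = 4.38 dB
P_refl/P_inc = |Γ|² = 0.365

RL ≈ 4.38 dB; 36.5% of incident power reflected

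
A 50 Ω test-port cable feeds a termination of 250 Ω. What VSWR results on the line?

VSWR ≈ 5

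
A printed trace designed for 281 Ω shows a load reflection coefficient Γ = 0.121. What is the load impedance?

Z_L = Z_0·(1 + Γ)/(1 − Γ) = 281·(1.12)/(0.879)

Z_L ≈ 358 Ω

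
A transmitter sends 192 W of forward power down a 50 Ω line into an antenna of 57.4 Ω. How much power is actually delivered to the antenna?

Γ = (57.4 − 50)/(57.4 + 50) = 0.0689
|Γ|² = 0.00475
P_refl = |Γ|²·P_inc = 0.911 W, P_del = (1 − |Γ|²)·P_inc = 191 W

P_delivered ≈ 191 W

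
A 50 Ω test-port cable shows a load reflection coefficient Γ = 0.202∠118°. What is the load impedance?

Z_L = Z_0·(1 + Γ)/(1 − Γ) = 50·(0.905 + j0.178)/(1.09 − j0.178)

Z_L ≈ 39 + j14.5 Ω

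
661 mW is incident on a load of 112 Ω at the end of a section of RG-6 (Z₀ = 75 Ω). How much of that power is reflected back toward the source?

P_reflected ≈ 25.9 mW

Γ = (112 − 75)/(112 + 75) = 0.198
|Γ|² = 0.0391
P_refl = |Γ|²·P_inc = 25.9 mW, P_del = (1 − |Γ|²)·P_inc = 635 mW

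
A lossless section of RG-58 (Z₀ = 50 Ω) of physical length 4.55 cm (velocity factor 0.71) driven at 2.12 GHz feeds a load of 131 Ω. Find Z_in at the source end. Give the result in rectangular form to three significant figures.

Z_in ≈ 87.4 + j54.6 Ω

λ = v/f = 0.71·c / 2.12 GHz = 0.1 m
βl = 2π·l/λ = 2π × 0.453 = 163°
tan(βl) = tan(163°) = -0.305
Z_in = Z_0·(Z_L + jZ_0·tanβl)/(Z_0 + jZ_L·tanβl)
     = 50·(131 − j15.3)/(50 − j40)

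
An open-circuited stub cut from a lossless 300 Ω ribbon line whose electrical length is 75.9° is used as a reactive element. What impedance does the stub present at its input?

tan(βl) = 3.98
For an open-circuited stub, Z_in = −jZ_0·cot(βl) = −jZ_0/tan(βl)

Z_in ≈ −j75.4 Ω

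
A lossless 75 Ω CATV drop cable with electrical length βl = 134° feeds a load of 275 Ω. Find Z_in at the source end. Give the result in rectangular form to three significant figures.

tan(βl) = tan(134°) = -1.04
Z_in = Z_0·(Z_L + jZ_0·tanβl)/(Z_0 + jZ_L·tanβl)
     = 75·(275 − j77.7)/(75 − j285)

Z_in ≈ 37 + j62.7 Ω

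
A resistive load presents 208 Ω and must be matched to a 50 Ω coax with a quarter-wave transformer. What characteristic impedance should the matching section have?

Z_qwt ≈ 102 Ω

Z_qwt = √(Z_0·R_L) = √(50 × 208) = √10400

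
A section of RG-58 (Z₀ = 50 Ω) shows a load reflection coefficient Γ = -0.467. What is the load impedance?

Z_L ≈ 18.2 Ω

Z_L = Z_0·(1 + Γ)/(1 − Γ) = 50·(0.533)/(1.47)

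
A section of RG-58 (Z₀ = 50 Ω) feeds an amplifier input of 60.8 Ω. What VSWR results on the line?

VSWR ≈ 1.22

For a purely resistive load, VSWR = R_L/Z_0 or Z_0/R_L (whichever > 1) = 60.8/50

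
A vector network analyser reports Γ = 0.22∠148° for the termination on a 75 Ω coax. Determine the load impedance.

Z_L ≈ 50.2 + j12.3 Ω

Z_L = Z_0·(1 + Γ)/(1 − Γ) = 75·(0.813 + j0.117)/(1.19 − j0.117)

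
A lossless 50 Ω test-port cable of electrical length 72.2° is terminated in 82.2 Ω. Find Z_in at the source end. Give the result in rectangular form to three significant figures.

Z_in ≈ 32.3 − j9.74 Ω

tan(βl) = tan(72.2°) = 3.11
Z_in = Z_0·(Z_L + jZ_0·tanβl)/(Z_0 + jZ_L·tanβl)
     = 50·(82.2 + j156)/(50 + j256)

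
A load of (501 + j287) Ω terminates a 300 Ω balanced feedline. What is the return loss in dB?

RL ≈ 7.71 dB

Γ = (201 + j287)/(801 + j287), |Γ| = 0.412
RL = −20·log₁₀|Γ| = −20·log₁₀(0.412)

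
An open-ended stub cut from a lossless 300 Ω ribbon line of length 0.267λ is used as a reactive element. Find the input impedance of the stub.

βl = 2π × 0.267 = 96.1°
tan(βl) = -9.33
For an open-ended stub, Z_in = −jZ_0·cot(βl) = −jZ_0/tan(βl)

Z_in ≈ +j32.2 Ω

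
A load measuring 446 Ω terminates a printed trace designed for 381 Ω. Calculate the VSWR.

VSWR ≈ 1.17

Γ = (446 − 381)/(446 + 381) = 0.0786
VSWR = (1 + 0.0786)/(1 − 0.0786)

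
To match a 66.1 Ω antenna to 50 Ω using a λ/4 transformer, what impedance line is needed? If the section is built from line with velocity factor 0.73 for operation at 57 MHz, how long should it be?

Z_qwt ≈ 57.5 Ω; length ≈ 96.1 cm

Z_qwt = √(Z_0·R_L) = √(50 × 66.1) = √3305
λ = 0.73·c/f = 3.84 m, so l = λ/4 = 0.961 m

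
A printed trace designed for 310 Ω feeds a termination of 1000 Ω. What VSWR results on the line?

VSWR ≈ 3.23

For a purely resistive load, VSWR = R_L/Z_0 or Z_0/R_L (whichever > 1) = 1000/310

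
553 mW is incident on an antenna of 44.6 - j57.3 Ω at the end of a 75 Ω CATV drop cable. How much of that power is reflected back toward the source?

|Γ| = |(-30.4 − j57.3)/(119.6 − j57.3)| = 0.489
|Γ|² = 0.239
P_refl = |Γ|²·P_inc = 132 mW, P_del = (1 − |Γ|²)·P_inc = 421 mW

P_reflected ≈ 132 mW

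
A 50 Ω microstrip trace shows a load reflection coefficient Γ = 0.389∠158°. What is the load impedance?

Z_L = Z_0·(1 + Γ)/(1 − Γ) = 50·(0.639 + j0.146)/(1.36 − j0.146)

Z_L ≈ 22.7 + j7.78 Ω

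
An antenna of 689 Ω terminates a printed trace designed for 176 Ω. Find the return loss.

Γ = (689 − 176)/(689 + 176) = 0.593
RL = −20·log₁₀|Γ| = −20·log₁₀(0.593)

RL ≈ 4.54 dB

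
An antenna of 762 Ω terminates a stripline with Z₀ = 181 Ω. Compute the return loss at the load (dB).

Γ = (762 − 181)/(762 + 181) = 0.616
RL = −20·log₁₀|Γ| = −20·log₁₀(0.616)

RL ≈ 4.21 dB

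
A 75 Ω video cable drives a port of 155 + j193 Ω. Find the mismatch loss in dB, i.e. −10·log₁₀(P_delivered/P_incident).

mismatch loss ≈ 2.88 dB

Γ = (80 + j193)/(230 + j193), |Γ| = 0.696
|Γ|² = 0.484, so P_del/P_inc = 1 − |Γ|² = 0.516
ML = −10·log₁₀(1 − |Γ|²)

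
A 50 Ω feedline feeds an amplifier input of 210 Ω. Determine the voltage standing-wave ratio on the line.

VSWR ≈ 4.2

For a purely resistive load, VSWR = R_L/Z_0 or Z_0/R_L (whichever > 1) = 210/50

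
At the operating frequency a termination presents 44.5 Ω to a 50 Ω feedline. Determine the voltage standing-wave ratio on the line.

VSWR ≈ 1.12

Γ = (44.5 − 50)/(44.5 + 50) = -0.0582
VSWR = (1 + 0.0582)/(1 − 0.0582)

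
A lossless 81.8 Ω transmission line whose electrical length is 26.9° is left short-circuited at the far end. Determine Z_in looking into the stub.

Z_in ≈ +j41.5 Ω

tan(βl) = 0.507
For a short-circuited stub, Z_in = jZ_0·tan(βl)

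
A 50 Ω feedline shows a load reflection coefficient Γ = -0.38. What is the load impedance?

Z_L ≈ 22.5 Ω

Z_L = Z_0·(1 + Γ)/(1 − Γ) = 50·(0.62)/(1.38)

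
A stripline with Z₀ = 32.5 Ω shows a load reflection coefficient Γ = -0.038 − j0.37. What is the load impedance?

Z_L = Z_0·(1 + Γ)/(1 − Γ) = 32.5·(0.962 − j0.37)/(1.04 + j0.37)

Z_L ≈ 23.1 − j19.8 Ω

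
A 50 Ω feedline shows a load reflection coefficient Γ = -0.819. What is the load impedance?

Z_L ≈ 4.98 Ω

Z_L = Z_0·(1 + Γ)/(1 − Γ) = 50·(0.181)/(1.82)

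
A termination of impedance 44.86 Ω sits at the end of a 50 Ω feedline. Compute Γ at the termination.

Γ = (Z_L − Z_0)/(Z_L + Z_0) = (44.86 − 50)/(44.86 + 50) = -5.14/94.86

Γ = -0.0542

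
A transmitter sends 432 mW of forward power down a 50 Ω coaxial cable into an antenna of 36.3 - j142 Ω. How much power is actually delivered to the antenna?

|Γ| = |(-13.7 − j142)/(86.3 − j142)| = 0.859
|Γ|² = 0.737
P_refl = |Γ|²·P_inc = 318 mW, P_del = (1 − |Γ|²)·P_inc = 114 mW

P_delivered ≈ 114 mW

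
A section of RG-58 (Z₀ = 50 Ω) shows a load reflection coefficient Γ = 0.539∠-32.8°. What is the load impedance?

Z_L = Z_0·(1 + Γ)/(1 − Γ) = 50·(1.45 − j0.292)/(0.547 + j0.292)

Z_L ≈ 92.3 − j76 Ω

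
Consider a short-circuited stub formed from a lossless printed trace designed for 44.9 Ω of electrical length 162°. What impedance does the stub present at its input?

tan(βl) = -0.325
For a short-circuited stub, Z_in = jZ_0·tan(βl)

Z_in ≈ −j14.6 Ω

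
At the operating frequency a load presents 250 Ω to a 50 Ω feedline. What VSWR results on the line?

VSWR ≈ 5

For a purely resistive load, VSWR = R_L/Z_0 or Z_0/R_L (whichever > 1) = 250/50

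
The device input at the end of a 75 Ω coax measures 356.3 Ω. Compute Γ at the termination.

Γ = (Z_L − Z_0)/(Z_L + Z_0) = (356.3 − 75)/(356.3 + 75) = 281.3/431.3

Γ = 0.652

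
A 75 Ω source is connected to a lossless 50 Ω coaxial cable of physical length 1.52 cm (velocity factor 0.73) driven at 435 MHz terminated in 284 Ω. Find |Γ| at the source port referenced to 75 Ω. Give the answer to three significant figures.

|Γ| ≈ 0.597

λ = v/f = 0.73·c / 435 MHz = 0.503 m
βl = 2π·l/λ = 2π × 0.0302 = 10.9°
tan(βl) = 0.192
Z_in = Z_0·(Z_L + jZ_0·tanβl)/(Z_0 + jZ_L·tanβl) = 134 − j137 Ω
Γ_s = (Z_in − Z_s)/(Z_in + Z_s) = (59.5 − j137)/(209 − j137), |Γ_s| = 0.597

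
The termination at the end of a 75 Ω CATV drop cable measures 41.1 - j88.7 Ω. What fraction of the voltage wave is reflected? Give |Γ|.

Γ = (Z_L − Z_0)/(Z_L + Z_0) = (-33.9 − j88.7)/(116.1 − j88.7)
|Γ| = 95/146

|Γ| ≈ 0.65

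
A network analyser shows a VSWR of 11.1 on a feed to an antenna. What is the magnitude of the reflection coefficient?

|Γ| ≈ 0.835

|Γ| = (S − 1)/(S + 1) = (11.1 − 1)/(11.1 + 1) = 10.1/12.1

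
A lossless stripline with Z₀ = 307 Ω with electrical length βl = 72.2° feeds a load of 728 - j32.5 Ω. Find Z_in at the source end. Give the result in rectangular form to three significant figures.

Z_in ≈ 138 − j73.7 Ω

tan(βl) = tan(72.2°) = 3.11
Z_in = Z_0·(Z_L + jZ_0·tanβl)/(Z_0 + jZ_L·tanβl)
     = 307·(728 + j924)/(408 + j2270)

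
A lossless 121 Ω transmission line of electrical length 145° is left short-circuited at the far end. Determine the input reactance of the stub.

tan(βl) = -0.7
For a short-circuited stub, Z_in = jZ_0·tan(βl)

X_in ≈ -84.7 Ω (capacitive)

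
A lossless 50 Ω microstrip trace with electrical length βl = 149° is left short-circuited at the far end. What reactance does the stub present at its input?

X_in ≈ -30 Ω (capacitive)

tan(βl) = -0.601
For a short-circuited stub, Z_in = jZ_0·tan(βl)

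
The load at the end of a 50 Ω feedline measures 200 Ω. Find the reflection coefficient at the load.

Γ = (Z_L − Z_0)/(Z_L + Z_0) = (200 − 50)/(200 + 50) = 150/250

Γ = 0.6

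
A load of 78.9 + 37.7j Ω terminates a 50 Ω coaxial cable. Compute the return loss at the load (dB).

RL ≈ 9.03 dB

Γ = (28.9 + j37.7)/(128.9 + j37.7), |Γ| = 0.354
RL = −20·log₁₀|Γ| = −20·log₁₀(0.354)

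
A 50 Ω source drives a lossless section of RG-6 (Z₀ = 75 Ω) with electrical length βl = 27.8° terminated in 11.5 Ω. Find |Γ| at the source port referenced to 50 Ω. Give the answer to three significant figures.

tan(βl) = 0.527
Z_in = Z_0·(Z_L + jZ_0·tanβl)/(Z_0 + jZ_L·tanβl) = 14.6 + j38.4 Ω
Γ_s = (Z_in − Z_s)/(Z_in + Z_s) = (-35.4 + j38.4)/(64.6 + j38.4), |Γ_s| = 0.695

|Γ| ≈ 0.695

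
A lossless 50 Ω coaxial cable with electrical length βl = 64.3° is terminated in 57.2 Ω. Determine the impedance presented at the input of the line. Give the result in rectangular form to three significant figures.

tan(βl) = tan(64.3°) = 2.08
Z_in = Z_0·(Z_L + jZ_0·tanβl)/(Z_0 + jZ_L·tanβl)
     = 50·(57.2 + j104)/(50 + j119)

Z_in ≈ 45.7 − j4.82 Ω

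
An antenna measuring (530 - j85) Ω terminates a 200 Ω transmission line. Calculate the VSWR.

VSWR ≈ 2.73

Γ = (Z_L − Z_0)/(Z_L + Z_0) = (330 − j85)/(730 − j85)
|Γ| = 341/735 = 0.464
VSWR = (1 + |Γ|)/(1 − |Γ|) = 1.46/0.536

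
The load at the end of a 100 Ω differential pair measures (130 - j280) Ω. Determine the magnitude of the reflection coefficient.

Γ = (Z_L − Z_0)/(Z_L + Z_0) = (30 − j280)/(230 − j280)
|Γ| = 282/362

|Γ| ≈ 0.777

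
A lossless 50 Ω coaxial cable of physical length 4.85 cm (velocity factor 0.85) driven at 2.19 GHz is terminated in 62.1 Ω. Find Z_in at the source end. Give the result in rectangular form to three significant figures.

λ = v/f = 0.85·c / 2.19 GHz = 0.116 m
βl = 2π·l/λ = 2π × 0.417 = 150°
tan(βl) = tan(150°) = -0.579
Z_in = Z_0·(Z_L + jZ_0·tanβl)/(Z_0 + jZ_L·tanβl)
     = 50·(62.1 − j28.9)/(50 − j35.9)

Z_in ≈ 54.7 + j10.4 Ω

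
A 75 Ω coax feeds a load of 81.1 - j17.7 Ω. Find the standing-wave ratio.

VSWR ≈ 1.27

Γ = (Z_L − Z_0)/(Z_L + Z_0) = (6.1 − j17.7)/(156.1 − j17.7)
|Γ| = 18.7/157 = 0.119
VSWR = (1 + |Γ|)/(1 − |Γ|) = 1.12/0.881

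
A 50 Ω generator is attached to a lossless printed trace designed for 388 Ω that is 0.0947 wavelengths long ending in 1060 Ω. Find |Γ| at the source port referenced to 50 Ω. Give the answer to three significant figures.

|Γ| ≈ 0.879

βl = 2π × 0.0947 = 34.1°
tan(βl) = 0.677
Z_in = Z_0·(Z_L + jZ_0·tanβl)/(Z_0 + jZ_L·tanβl) = 350 − j384 Ω
Γ_s = (Z_in − Z_s)/(Z_in + Z_s) = (300 − j384)/(400 − j384), |Γ_s| = 0.879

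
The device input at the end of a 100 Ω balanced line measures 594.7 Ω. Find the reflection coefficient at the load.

Γ = (Z_L − Z_0)/(Z_L + Z_0) = (594.7 − 100)/(594.7 + 100) = 494.7/694.7

Γ = 0.712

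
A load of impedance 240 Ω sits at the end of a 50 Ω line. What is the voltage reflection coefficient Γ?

Γ = 0.655

Γ = (Z_L − Z_0)/(Z_L + Z_0) = (240 − 50)/(240 + 50) = 190/290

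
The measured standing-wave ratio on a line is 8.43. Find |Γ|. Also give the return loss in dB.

|Γ| = (S − 1)/(S + 1) = (8.43 − 1)/(8.43 + 1) = 7.43/9.43
RL = −20·log₁₀|Γ| = −20·log₁₀(0.788)

|Γ| ≈ 0.788; return loss ≈ 2.07 dB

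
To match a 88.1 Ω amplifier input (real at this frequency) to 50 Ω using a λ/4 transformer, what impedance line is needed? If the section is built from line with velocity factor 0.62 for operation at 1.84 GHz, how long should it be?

Z_qwt = √(Z_0·R_L) = √(50 × 88.1) = √4405
λ = 0.62·c/f = 0.101 m, so l = λ/4 = 0.0253 m

Z_qwt ≈ 66.4 Ω; length ≈ 2.53 cm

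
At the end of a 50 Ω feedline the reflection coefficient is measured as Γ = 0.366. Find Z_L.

Z_L = Z_0·(1 + Γ)/(1 − Γ) = 50·(1.37)/(0.634)

Z_L ≈ 108 Ω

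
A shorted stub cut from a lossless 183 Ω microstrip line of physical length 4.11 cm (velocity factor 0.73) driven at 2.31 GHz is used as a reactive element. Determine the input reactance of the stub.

X_in ≈ -81.2 Ω (capacitive)

λ = v/f = 0.73·c / 2.31 GHz = 0.0948 m
βl = 2π·l/λ = 2π × 0.434 = 156°
tan(βl) = -0.444
For a shorted stub, Z_in = jZ_0·tan(βl)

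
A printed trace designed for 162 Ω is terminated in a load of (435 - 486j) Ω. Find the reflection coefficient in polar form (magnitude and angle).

Γ ≈ 0.724 ∠ -21.5°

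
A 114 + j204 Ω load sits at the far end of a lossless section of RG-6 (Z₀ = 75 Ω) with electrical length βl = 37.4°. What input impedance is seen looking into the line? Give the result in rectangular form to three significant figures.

Z_in ≈ 71.8 − j165 Ω

tan(βl) = tan(37.4°) = 0.765
Z_in = Z_0·(Z_L + jZ_0·tanβl)/(Z_0 + jZ_L·tanβl)
     = 75·(114 + j261)/(-81 + j87.2)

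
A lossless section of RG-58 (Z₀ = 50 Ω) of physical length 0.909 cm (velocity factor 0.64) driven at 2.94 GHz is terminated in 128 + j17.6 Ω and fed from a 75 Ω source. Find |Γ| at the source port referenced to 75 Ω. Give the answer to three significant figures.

|Γ| ≈ 0.495

λ = v/f = 0.64·c / 2.94 GHz = 0.0653 m
βl = 2π·l/λ = 2π × 0.139 = 50.1°
tan(βl) = 1.2
Z_in = Z_0·(Z_L + jZ_0·tanβl)/(Z_0 + jZ_L·tanβl) = 32 − j35.7 Ω
Γ_s = (Z_in − Z_s)/(Z_in + Z_s) = (-43 − j35.7)/(107 − j35.7), |Γ_s| = 0.495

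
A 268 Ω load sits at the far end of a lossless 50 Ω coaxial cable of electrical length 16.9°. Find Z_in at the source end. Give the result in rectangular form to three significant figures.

Z_in ≈ 80.2 − j115 Ω

tan(βl) = tan(16.9°) = 0.304
Z_in = Z_0·(Z_L + jZ_0·tanβl)/(Z_0 + jZ_L·tanβl)
     = 50·(268 + j15.2)/(50 + j81.4)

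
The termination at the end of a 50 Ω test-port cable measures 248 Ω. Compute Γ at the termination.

Γ = (Z_L − Z_0)/(Z_L + Z_0) = (248 − 50)/(248 + 50) = 198/298

Γ = 0.664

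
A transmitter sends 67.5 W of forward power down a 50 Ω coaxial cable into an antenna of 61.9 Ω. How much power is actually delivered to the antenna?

P_delivered ≈ 66.7 W

Γ = (61.9 − 50)/(61.9 + 50) = 0.106
|Γ|² = 0.0113
P_refl = |Γ|²·P_inc = 0.763 W, P_del = (1 − |Γ|²)·P_inc = 66.7 W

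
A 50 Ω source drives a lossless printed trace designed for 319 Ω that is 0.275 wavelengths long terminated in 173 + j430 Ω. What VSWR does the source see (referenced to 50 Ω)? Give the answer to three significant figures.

VSWR ≈ 7.78

βl = 2π × 0.275 = 99°
tan(βl) = -6.31
Z_in = Z_0·(Z_L + jZ_0·tanβl)/(Z_0 + jZ_L·tanβl) = 69.2 − j142 Ω
Γ_s = (Z_in − Z_s)/(Z_in + Z_s) = (19.2 − j142)/(119 − j142), |Γ_s| = 0.772
VSWR = (1 + |Γ_s|)/(1 − |Γ_s|)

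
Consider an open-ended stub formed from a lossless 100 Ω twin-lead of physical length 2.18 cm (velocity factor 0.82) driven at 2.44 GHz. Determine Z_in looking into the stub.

λ = v/f = 0.82·c / 2.44 GHz = 0.101 m
βl = 2π·l/λ = 2π × 0.216 = 77.8°
tan(βl) = 4.64
For an open-ended stub, Z_in = −jZ_0·cot(βl) = −jZ_0/tan(βl)

Z_in ≈ −j21.5 Ω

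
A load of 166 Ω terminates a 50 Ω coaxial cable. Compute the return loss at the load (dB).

RL ≈ 5.4 dB

Γ = (166 − 50)/(166 + 50) = 0.537
RL = −20·log₁₀|Γ| = −20·log₁₀(0.537)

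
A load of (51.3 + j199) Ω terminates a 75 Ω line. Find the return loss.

Γ = (-23.7 + j199)/(126.3 + j199), |Γ| = 0.85
RL = −20·log₁₀|Γ| = −20·log₁₀(0.85)

RL ≈ 1.41 dB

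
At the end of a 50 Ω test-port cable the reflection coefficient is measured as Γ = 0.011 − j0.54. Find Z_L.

Z_L = Z_0·(1 + Γ)/(1 − Γ) = 50·(1.01 − j0.54)/(0.989 + j0.54)

Z_L ≈ 27.9 − j42.5 Ω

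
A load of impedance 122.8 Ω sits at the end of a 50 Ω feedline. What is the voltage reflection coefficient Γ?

Γ = 0.421

Γ = (Z_L − Z_0)/(Z_L + Z_0) = (122.8 − 50)/(122.8 + 50) = 72.8/172.8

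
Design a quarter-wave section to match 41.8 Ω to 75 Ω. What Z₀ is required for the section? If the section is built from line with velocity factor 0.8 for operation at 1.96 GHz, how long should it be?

Z_qwt ≈ 56 Ω; length ≈ 3.06 cm

Z_qwt = √(Z_0·R_L) = √(75 × 41.8) = √3135
λ = 0.8·c/f = 0.122 m, so l = λ/4 = 0.0306 m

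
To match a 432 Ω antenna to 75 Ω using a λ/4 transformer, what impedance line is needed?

Z_qwt ≈ 180 Ω

Z_qwt = √(Z_0·R_L) = √(75 × 432) = √32400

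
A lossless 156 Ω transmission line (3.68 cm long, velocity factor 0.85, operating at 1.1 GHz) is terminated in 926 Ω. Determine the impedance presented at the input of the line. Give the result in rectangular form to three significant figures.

Z_in ≈ 36.8 − j96.7 Ω

λ = v/f = 0.85·c / 1.1 GHz = 0.232 m
βl = 2π·l/λ = 2π × 0.159 = 57.1°
tan(βl) = tan(57.1°) = 1.55
Z_in = Z_0·(Z_L + jZ_0·tanβl)/(Z_0 + jZ_L·tanβl)
     = 156·(926 + j242)/(156 + j1430)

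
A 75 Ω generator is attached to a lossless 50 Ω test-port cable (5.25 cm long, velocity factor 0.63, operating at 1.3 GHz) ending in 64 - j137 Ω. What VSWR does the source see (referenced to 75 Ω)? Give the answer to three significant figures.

VSWR ≈ 7.15

λ = v/f = 0.63·c / 1.3 GHz = 0.145 m
βl = 2π·l/λ = 2π × 0.361 = 130°
tan(βl) = -1.19
Z_in = Z_0·(Z_L + jZ_0·tanβl)/(Z_0 + jZ_L·tanβl) = 20.8 + j72.8 Ω
Γ_s = (Z_in − Z_s)/(Z_in + Z_s) = (-54.2 + j72.8)/(95.8 + j72.8), |Γ_s| = 0.755
VSWR = (1 + |Γ_s|)/(1 − |Γ_s|)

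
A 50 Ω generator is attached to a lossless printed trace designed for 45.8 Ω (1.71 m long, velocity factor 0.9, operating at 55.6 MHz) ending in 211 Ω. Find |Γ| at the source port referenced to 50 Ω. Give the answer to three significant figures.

|Γ| ≈ 0.652

λ = v/f = 0.9·c / 55.6 MHz = 4.86 m
βl = 2π·l/λ = 2π × 0.352 = 127°
tan(βl) = -1.34
Z_in = Z_0·(Z_L + jZ_0·tanβl)/(Z_0 + jZ_L·tanβl) = 15.1 + j31.8 Ω
Γ_s = (Z_in − Z_s)/(Z_in + Z_s) = (-34.9 + j31.8)/(65.1 + j31.8), |Γ_s| = 0.652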